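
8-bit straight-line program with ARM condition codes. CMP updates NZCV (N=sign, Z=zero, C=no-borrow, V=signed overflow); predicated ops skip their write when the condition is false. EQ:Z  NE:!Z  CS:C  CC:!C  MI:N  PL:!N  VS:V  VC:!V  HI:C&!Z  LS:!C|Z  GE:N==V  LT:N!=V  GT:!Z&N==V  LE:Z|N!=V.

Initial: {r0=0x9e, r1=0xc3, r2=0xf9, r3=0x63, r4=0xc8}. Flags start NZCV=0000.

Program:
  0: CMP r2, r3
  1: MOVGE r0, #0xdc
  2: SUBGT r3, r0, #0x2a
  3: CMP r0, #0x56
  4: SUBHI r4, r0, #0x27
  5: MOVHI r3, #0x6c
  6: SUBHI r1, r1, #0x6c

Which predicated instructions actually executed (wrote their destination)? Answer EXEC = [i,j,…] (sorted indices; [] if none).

EXEC = [4,5,6]

0: ✓ CMP  NZCV=1010
1: · MOVGE
2: · SUBGT
3: ✓ CMP  NZCV=0011
4: ✓ SUBHI  r4←0x77
5: ✓ MOVHI  r3←0x6c
6: ✓ SUBHI  r1←0x57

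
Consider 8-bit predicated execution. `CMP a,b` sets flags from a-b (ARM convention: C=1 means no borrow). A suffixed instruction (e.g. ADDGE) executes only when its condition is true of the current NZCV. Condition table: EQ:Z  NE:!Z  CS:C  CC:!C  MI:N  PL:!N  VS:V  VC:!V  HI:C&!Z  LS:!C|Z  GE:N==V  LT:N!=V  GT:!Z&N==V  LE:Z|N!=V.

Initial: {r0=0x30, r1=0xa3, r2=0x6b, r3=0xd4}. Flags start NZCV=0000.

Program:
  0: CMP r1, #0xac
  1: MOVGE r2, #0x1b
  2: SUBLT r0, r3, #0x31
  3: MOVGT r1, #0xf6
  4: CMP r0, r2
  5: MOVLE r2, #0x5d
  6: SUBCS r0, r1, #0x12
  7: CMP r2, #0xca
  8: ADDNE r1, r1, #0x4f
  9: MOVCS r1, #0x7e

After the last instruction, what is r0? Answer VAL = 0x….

0: ✓ CMP  NZCV=1000
1: · MOVGE
2: ✓ SUBLT  r0←0xa3
3: · MOVGT
4: ✓ CMP  NZCV=0011
5: ✓ MOVLE  r2←0x5d
6: ✓ SUBCS  r0←0x91
7: ✓ CMP  NZCV=1001
8: ✓ ADDNE  r1←0xf2
9: · MOVCS

VAL = 0x91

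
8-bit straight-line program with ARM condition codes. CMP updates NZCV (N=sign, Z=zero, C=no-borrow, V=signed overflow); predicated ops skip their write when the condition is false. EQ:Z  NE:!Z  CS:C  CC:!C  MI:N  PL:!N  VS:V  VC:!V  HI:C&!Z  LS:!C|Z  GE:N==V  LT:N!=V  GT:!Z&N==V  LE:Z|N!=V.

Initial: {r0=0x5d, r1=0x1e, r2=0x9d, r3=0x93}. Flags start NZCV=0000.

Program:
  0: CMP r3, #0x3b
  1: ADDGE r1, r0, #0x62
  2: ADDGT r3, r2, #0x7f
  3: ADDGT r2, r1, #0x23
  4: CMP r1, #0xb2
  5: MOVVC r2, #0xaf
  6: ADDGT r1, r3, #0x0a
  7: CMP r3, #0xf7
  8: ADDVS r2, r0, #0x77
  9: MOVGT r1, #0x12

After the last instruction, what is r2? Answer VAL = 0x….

VAL = 0xaf

[0] flags=0011 → (cmp)
[1] flags=0011 GE?F → skip
[2] flags=0011 GT?F → skip
[3] flags=0011 GT?F → skip
[4] flags=0000 → (cmp)
[5] flags=0000 VC?T → r2=0xaf
[6] flags=0000 GT?T → r1=0x9d
[7] flags=1000 → (cmp)
[8] flags=1000 VS?F → skip
[9] flags=1000 GT?F → skip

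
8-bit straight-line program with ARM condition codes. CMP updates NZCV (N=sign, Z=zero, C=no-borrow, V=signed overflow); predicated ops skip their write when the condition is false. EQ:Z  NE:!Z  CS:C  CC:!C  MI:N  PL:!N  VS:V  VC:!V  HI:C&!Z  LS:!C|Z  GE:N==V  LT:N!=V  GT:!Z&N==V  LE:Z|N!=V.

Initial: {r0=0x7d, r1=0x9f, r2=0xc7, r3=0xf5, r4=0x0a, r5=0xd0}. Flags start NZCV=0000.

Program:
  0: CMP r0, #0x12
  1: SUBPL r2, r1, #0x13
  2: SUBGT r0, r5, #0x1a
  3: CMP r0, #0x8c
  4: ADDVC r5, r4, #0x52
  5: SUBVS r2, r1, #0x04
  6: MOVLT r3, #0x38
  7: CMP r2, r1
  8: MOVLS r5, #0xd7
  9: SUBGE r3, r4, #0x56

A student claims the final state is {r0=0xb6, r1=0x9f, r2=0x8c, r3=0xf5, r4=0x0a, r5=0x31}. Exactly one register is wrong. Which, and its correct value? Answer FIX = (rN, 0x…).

0: ✓ CMP  NZCV=0010
1: ✓ SUBPL  r2←0x8c
2: ✓ SUBGT  r0←0xb6
3: ✓ CMP  NZCV=0010
4: ✓ ADDVC  r5←0x5c
5: · SUBVS
6: · MOVLT
7: ✓ CMP  NZCV=1000
8: ✓ MOVLS  r5←0xd7
9: · SUBGE

FIX = (r5, 0xd7)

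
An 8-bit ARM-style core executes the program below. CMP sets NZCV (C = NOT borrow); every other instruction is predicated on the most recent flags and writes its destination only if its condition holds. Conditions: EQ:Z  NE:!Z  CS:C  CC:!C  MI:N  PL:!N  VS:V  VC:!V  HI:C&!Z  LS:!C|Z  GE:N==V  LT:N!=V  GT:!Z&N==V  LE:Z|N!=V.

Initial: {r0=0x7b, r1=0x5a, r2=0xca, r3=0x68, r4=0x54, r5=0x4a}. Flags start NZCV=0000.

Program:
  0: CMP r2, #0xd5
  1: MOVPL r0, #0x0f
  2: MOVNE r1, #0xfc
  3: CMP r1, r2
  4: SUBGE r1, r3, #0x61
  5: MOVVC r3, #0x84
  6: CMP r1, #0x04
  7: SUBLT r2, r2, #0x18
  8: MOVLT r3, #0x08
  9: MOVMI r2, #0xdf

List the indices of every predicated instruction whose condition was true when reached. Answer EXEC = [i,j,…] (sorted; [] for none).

0: ✓ CMP  NZCV=1000
1: · MOVPL
2: ✓ MOVNE  r1←0xfc
3: ✓ CMP  NZCV=0010
4: ✓ SUBGE  r1←0x07
5: ✓ MOVVC  r3←0x84
6: ✓ CMP  NZCV=0010
7: · SUBLT
8: · MOVLT
9: · MOVMI

EXEC = [2,4,5]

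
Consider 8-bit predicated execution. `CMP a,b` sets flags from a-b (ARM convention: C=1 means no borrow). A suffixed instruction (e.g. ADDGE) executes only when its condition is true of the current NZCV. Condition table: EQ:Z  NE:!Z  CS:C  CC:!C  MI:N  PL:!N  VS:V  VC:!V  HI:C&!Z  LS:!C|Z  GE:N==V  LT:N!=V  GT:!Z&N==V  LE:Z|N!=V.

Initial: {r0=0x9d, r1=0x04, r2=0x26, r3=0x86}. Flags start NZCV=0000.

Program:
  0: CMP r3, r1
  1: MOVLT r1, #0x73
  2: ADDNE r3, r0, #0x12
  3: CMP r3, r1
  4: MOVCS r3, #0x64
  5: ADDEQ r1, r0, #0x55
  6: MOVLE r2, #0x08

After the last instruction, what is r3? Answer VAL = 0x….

VAL = 0x64

[0] flags=1010 → (cmp)
[1] flags=1010 LT?T → r1=0x73
[2] flags=1010 NE?T → r3=0xaf
[3] flags=0011 → (cmp)
[4] flags=0011 CS?T → r3=0x64
[5] flags=0011 EQ?F → skip
[6] flags=0011 LE?T → r2=0x08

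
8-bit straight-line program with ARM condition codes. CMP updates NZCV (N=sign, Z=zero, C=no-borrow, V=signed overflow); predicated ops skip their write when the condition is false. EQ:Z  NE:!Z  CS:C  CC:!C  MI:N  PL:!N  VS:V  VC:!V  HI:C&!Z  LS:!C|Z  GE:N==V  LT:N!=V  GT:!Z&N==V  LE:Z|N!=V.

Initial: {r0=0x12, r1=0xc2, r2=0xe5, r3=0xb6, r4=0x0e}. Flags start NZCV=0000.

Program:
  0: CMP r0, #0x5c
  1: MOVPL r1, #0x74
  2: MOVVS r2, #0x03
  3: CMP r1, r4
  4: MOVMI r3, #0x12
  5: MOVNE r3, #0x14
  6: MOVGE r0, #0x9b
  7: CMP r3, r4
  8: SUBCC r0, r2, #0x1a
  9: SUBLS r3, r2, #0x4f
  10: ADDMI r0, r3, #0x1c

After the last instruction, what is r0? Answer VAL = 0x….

VAL = 0x12

0: ✓ CMP  NZCV=1000
1: · MOVPL
2: · MOVVS
3: ✓ CMP  NZCV=1010
4: ✓ MOVMI  r3←0x12
5: ✓ MOVNE  r3←0x14
6: · MOVGE
7: ✓ CMP  NZCV=0010
8: · SUBCC
9: · SUBLS
10: · ADDMI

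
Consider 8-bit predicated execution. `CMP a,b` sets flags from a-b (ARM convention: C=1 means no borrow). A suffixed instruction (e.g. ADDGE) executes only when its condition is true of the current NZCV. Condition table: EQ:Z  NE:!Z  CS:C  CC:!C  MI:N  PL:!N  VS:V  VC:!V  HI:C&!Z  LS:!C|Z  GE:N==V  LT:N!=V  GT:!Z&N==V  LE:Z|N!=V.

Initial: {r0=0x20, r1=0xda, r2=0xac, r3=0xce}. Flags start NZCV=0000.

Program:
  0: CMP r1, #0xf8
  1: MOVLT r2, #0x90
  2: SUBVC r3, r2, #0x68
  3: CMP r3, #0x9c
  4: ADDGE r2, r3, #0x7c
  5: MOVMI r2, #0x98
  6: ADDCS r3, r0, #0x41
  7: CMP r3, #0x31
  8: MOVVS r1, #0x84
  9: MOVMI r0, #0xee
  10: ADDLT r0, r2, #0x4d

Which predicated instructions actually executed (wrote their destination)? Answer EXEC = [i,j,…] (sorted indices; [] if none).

EXEC = [1,2,4,5,9,10]

[0] flags=1000 → (cmp)
[1] flags=1000 LT?T → r2=0x90
[2] flags=1000 VC?T → r3=0x28
[3] flags=1001 → (cmp)
[4] flags=1001 GE?T → r2=0xa4
[5] flags=1001 MI?T → r2=0x98
[6] flags=1001 CS?F → skip
[7] flags=1000 → (cmp)
[8] flags=1000 VS?F → skip
[9] flags=1000 MI?T → r0=0xee
[10] flags=1000 LT?T → r0=0xe5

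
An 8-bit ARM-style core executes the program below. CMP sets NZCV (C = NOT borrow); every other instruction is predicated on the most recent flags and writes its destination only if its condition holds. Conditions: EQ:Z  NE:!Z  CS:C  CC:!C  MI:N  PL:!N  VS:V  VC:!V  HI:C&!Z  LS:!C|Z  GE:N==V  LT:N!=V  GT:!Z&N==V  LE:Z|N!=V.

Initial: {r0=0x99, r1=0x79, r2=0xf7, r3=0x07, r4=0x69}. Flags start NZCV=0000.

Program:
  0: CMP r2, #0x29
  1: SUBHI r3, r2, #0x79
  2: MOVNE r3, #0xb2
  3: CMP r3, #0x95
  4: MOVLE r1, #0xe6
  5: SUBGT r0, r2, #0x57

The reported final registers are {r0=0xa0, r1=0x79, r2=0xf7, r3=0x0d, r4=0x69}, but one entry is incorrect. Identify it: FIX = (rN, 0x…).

FIX = (r3, 0xb2)

0: ✓ CMP  NZCV=1010
1: ✓ SUBHI  r3←0x7e
2: ✓ MOVNE  r3←0xb2
3: ✓ CMP  NZCV=0010
4: · MOVLE
5: ✓ SUBGT  r0←0xa0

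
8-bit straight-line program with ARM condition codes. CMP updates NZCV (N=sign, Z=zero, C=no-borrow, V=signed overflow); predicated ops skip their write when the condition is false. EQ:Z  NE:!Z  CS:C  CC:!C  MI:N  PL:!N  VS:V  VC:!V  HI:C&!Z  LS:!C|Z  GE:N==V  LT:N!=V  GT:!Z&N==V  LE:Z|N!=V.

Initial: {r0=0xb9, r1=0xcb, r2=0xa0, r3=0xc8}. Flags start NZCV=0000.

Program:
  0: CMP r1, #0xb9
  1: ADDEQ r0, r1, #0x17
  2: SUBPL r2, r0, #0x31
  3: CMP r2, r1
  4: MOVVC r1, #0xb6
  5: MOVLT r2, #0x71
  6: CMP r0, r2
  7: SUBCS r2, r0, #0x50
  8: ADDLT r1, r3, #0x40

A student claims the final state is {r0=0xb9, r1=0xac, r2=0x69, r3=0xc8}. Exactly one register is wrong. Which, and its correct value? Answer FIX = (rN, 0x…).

0: ✓ CMP  NZCV=0010
1: · ADDEQ
2: ✓ SUBPL  r2←0x88
3: ✓ CMP  NZCV=1000
4: ✓ MOVVC  r1←0xb6
5: ✓ MOVLT  r2←0x71
6: ✓ CMP  NZCV=0011
7: ✓ SUBCS  r2←0x69
8: ✓ ADDLT  r1←0x08

FIX = (r1, 0x08)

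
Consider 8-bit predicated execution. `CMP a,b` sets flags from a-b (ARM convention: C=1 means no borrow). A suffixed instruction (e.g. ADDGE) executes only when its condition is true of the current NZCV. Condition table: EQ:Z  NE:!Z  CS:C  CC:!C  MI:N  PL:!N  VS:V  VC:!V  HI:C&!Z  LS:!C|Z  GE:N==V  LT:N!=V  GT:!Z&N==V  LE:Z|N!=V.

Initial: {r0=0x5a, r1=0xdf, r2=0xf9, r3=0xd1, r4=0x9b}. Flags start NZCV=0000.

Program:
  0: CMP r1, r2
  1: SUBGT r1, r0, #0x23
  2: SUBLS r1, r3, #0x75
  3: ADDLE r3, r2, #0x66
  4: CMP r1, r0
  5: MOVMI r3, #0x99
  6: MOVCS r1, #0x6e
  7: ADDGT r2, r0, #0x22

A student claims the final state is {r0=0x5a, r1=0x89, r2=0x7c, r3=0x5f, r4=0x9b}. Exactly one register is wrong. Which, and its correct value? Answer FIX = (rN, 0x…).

[0] flags=1000 → (cmp)
[1] flags=1000 GT?F → skip
[2] flags=1000 LS?T → r1=0x5c
[3] flags=1000 LE?T → r3=0x5f
[4] flags=0010 → (cmp)
[5] flags=0010 MI?F → skip
[6] flags=0010 CS?T → r1=0x6e
[7] flags=0010 GT?T → r2=0x7c

FIX = (r1, 0x6e)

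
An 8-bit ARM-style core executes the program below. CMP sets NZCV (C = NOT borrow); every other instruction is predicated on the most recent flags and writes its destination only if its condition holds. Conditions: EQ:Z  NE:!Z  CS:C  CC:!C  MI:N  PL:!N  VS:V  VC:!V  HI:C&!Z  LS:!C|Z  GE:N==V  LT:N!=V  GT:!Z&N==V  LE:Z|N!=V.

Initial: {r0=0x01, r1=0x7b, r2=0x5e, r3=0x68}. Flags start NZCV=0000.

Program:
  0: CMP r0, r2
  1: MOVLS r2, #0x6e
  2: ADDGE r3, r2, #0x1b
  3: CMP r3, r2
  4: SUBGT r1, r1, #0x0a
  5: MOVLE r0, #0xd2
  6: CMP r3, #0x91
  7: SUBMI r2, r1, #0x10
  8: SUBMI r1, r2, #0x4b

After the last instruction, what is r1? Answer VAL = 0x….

VAL = 0x20

0: ✓ CMP  NZCV=1000
1: ✓ MOVLS  r2←0x6e
2: · ADDGE
3: ✓ CMP  NZCV=1000
4: · SUBGT
5: ✓ MOVLE  r0←0xd2
6: ✓ CMP  NZCV=1001
7: ✓ SUBMI  r2←0x6b
8: ✓ SUBMI  r1←0x20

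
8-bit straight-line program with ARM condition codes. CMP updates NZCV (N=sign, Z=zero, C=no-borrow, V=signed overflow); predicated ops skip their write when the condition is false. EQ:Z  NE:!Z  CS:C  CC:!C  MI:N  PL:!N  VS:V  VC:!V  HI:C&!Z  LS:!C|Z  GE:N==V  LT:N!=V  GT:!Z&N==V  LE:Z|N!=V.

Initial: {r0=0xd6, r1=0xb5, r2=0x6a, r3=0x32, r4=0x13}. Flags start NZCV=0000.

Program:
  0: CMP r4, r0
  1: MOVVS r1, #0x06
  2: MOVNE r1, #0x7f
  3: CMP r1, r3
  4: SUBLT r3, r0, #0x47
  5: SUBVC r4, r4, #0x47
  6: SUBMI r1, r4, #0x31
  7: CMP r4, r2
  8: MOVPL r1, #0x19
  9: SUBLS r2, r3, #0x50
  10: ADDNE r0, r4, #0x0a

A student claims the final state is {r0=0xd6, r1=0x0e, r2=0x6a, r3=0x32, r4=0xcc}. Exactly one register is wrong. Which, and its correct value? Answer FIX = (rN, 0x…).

[0] flags=0000 → (cmp)
[1] flags=0000 VS?F → skip
[2] flags=0000 NE?T → r1=0x7f
[3] flags=0010 → (cmp)
[4] flags=0010 LT?F → skip
[5] flags=0010 VC?T → r4=0xcc
[6] flags=0010 MI?F → skip
[7] flags=0011 → (cmp)
[8] flags=0011 PL?T → r1=0x19
[9] flags=0011 LS?F → skip
[10] flags=0011 NE?T → r0=0xd6

FIX = (r1, 0x19)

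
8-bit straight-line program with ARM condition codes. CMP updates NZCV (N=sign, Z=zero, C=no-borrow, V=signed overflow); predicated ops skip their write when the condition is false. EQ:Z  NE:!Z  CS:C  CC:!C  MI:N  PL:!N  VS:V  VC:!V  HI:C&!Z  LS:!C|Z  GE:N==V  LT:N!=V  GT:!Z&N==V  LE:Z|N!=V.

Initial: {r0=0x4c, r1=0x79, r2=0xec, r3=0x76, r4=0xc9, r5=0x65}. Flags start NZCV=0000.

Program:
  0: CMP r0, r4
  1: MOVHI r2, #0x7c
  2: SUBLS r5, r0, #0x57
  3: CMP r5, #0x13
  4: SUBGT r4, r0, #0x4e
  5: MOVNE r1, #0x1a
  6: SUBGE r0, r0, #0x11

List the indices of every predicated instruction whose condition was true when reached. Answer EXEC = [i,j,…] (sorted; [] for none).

EXEC = [2,5]

0: ✓ CMP  NZCV=1001
1: · MOVHI
2: ✓ SUBLS  r5←0xf5
3: ✓ CMP  NZCV=1010
4: · SUBGT
5: ✓ MOVNE  r1←0x1a
6: · SUBGE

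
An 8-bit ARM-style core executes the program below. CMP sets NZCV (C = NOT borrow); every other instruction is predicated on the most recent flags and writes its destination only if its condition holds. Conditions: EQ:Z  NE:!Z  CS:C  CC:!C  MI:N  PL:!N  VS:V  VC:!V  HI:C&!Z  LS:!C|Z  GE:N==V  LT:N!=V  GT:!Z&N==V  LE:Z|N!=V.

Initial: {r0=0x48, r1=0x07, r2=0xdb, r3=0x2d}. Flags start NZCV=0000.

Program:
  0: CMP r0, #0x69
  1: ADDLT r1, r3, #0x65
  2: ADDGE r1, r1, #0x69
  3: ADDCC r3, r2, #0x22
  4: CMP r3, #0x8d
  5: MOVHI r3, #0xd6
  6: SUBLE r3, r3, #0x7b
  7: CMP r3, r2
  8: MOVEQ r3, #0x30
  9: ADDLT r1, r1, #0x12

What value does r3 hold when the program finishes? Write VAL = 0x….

0: ✓ CMP  NZCV=1000
1: ✓ ADDLT  r1←0x92
2: · ADDGE
3: ✓ ADDCC  r3←0xfd
4: ✓ CMP  NZCV=0010
5: ✓ MOVHI  r3←0xd6
6: · SUBLE
7: ✓ CMP  NZCV=1000
8: · MOVEQ
9: ✓ ADDLT  r1←0xa4

VAL = 0xd6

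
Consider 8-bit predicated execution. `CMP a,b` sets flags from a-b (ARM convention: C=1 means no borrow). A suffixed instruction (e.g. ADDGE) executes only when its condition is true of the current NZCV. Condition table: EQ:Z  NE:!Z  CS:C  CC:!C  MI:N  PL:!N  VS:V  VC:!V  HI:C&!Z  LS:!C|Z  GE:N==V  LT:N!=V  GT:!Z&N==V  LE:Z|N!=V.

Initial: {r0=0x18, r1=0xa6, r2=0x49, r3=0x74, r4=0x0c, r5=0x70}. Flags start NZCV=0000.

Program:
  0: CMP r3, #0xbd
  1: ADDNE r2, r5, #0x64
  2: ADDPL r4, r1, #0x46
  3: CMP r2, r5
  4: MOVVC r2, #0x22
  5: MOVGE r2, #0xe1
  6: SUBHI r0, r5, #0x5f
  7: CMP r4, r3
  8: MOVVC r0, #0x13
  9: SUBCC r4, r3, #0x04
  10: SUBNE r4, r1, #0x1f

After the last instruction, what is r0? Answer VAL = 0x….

VAL = 0x13

[0] flags=1001 → (cmp)
[1] flags=1001 NE?T → r2=0xd4
[2] flags=1001 PL?F → skip
[3] flags=0011 → (cmp)
[4] flags=0011 VC?F → skip
[5] flags=0011 GE?F → skip
[6] flags=0011 HI?T → r0=0x11
[7] flags=1000 → (cmp)
[8] flags=1000 VC?T → r0=0x13
[9] flags=1000 CC?T → r4=0x70
[10] flags=1000 NE?T → r4=0x87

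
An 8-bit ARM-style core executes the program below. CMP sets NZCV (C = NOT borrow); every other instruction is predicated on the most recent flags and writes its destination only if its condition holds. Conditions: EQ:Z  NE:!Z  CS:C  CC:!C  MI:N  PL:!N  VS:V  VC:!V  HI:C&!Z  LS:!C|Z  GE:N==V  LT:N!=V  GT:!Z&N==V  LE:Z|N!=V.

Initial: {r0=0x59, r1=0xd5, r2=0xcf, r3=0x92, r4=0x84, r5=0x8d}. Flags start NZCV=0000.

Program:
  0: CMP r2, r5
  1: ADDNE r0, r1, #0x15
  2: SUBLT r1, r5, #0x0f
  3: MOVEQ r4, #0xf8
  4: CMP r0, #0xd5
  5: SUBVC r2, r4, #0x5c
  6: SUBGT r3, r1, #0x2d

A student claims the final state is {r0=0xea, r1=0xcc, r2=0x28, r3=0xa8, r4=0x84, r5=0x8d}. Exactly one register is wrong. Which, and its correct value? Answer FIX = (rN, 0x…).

FIX = (r1, 0xd5)

0: ✓ CMP  NZCV=0010
1: ✓ ADDNE  r0←0xea
2: · SUBLT
3: · MOVEQ
4: ✓ CMP  NZCV=0010
5: ✓ SUBVC  r2←0x28
6: ✓ SUBGT  r3←0xa8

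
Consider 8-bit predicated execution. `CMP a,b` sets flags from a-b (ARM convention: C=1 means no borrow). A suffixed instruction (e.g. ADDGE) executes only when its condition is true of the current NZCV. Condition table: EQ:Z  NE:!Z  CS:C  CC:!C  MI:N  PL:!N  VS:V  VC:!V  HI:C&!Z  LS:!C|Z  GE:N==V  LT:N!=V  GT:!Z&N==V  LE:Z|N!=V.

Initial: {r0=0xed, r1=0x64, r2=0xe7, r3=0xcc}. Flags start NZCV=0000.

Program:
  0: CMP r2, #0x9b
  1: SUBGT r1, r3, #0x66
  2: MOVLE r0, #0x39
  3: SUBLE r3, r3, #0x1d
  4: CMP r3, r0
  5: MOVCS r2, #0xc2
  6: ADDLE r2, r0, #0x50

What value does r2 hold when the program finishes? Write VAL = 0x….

0: ✓ CMP  NZCV=0010
1: ✓ SUBGT  r1←0x66
2: · MOVLE
3: · SUBLE
4: ✓ CMP  NZCV=1000
5: · MOVCS
6: ✓ ADDLE  r2←0x3d

VAL = 0x3d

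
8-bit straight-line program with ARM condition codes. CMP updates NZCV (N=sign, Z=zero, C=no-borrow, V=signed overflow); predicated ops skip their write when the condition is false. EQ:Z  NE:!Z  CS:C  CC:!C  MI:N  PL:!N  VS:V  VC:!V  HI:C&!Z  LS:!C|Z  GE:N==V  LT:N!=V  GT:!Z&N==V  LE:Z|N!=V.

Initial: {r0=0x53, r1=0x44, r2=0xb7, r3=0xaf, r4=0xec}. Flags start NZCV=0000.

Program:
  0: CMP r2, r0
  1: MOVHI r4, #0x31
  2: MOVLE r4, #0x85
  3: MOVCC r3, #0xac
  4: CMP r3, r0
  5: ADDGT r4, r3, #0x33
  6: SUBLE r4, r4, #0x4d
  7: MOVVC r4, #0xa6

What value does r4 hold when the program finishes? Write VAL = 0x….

0: ✓ CMP  NZCV=0011
1: ✓ MOVHI  r4←0x31
2: ✓ MOVLE  r4←0x85
3: · MOVCC
4: ✓ CMP  NZCV=0011
5: · ADDGT
6: ✓ SUBLE  r4←0x38
7: · MOVVC

VAL = 0x38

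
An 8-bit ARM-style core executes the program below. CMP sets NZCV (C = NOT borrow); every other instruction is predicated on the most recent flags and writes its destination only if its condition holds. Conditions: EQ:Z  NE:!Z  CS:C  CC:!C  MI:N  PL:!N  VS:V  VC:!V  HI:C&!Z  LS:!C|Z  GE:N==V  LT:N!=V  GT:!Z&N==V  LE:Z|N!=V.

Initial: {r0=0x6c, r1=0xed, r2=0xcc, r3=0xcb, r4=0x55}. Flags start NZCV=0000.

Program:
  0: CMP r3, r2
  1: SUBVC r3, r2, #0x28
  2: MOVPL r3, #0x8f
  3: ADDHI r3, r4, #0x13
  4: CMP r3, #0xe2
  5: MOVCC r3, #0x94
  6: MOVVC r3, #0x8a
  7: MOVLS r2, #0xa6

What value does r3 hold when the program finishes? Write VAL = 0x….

VAL = 0x8a

[0] flags=1000 → (cmp)
[1] flags=1000 VC?T → r3=0xa4
[2] flags=1000 PL?F → skip
[3] flags=1000 HI?F → skip
[4] flags=1000 → (cmp)
[5] flags=1000 CC?T → r3=0x94
[6] flags=1000 VC?T → r3=0x8a
[7] flags=1000 LS?T → r2=0xa6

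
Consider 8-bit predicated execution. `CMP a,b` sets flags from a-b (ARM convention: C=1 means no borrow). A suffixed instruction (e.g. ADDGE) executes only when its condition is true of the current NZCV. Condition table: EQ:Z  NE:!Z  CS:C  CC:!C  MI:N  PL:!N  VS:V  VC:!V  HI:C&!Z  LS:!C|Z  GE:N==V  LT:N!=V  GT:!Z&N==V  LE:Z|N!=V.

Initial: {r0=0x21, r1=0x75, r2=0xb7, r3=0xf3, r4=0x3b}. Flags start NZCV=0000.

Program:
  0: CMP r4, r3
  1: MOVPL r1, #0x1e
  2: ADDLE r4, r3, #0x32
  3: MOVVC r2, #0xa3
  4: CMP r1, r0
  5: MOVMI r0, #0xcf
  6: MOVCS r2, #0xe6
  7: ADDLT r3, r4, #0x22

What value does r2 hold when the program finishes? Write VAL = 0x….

0: ✓ CMP  NZCV=0000
1: ✓ MOVPL  r1←0x1e
2: · ADDLE
3: ✓ MOVVC  r2←0xa3
4: ✓ CMP  NZCV=1000
5: ✓ MOVMI  r0←0xcf
6: · MOVCS
7: ✓ ADDLT  r3←0x5d

VAL = 0xa3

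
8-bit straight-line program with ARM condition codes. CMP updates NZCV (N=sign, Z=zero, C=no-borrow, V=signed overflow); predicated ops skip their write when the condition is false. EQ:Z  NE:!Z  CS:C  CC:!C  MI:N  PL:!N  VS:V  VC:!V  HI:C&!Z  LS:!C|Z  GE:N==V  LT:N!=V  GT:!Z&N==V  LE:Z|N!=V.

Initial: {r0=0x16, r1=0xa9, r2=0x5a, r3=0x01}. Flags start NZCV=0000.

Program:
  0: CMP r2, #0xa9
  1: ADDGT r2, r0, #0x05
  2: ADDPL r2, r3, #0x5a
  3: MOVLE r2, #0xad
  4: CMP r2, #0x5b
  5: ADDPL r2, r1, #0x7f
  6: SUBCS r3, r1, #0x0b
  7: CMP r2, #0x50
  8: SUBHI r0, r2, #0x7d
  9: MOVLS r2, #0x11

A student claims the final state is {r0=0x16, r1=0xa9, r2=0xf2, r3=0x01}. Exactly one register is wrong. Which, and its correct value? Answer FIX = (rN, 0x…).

FIX = (r2, 0x11)

[0] flags=1001 → (cmp)
[1] flags=1001 GT?T → r2=0x1b
[2] flags=1001 PL?F → skip
[3] flags=1001 LE?F → skip
[4] flags=1000 → (cmp)
[5] flags=1000 PL?F → skip
[6] flags=1000 CS?F → skip
[7] flags=1000 → (cmp)
[8] flags=1000 HI?F → skip
[9] flags=1000 LS?T → r2=0x11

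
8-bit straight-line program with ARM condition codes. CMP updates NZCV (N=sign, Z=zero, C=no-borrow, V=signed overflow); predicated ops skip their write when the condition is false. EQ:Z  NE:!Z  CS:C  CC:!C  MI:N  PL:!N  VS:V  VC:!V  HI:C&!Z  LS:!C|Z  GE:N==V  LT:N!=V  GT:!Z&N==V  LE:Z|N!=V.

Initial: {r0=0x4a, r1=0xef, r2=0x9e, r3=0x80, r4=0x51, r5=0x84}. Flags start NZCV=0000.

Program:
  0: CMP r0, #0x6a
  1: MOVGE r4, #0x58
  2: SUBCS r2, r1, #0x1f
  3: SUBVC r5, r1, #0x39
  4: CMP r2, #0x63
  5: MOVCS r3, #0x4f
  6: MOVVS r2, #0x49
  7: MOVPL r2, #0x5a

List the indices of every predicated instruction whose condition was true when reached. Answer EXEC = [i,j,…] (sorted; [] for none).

[0] flags=1000 → (cmp)
[1] flags=1000 GE?F → skip
[2] flags=1000 CS?F → skip
[3] flags=1000 VC?T → r5=0xb6
[4] flags=0011 → (cmp)
[5] flags=0011 CS?T → r3=0x4f
[6] flags=0011 VS?T → r2=0x49
[7] flags=0011 PL?T → r2=0x5a

EXEC = [3,5,6,7]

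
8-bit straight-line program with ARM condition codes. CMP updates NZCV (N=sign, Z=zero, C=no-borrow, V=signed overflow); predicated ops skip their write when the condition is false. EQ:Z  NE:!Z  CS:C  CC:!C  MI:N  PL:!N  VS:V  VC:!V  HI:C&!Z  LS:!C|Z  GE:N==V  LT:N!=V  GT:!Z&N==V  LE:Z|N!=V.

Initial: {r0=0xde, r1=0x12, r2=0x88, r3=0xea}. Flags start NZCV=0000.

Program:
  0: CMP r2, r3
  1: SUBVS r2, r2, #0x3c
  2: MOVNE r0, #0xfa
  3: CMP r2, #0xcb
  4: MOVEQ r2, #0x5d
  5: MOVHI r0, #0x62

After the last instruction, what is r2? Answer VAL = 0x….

0: ✓ CMP  NZCV=1000
1: · SUBVS
2: ✓ MOVNE  r0←0xfa
3: ✓ CMP  NZCV=1000
4: · MOVEQ
5: · MOVHI

VAL = 0x88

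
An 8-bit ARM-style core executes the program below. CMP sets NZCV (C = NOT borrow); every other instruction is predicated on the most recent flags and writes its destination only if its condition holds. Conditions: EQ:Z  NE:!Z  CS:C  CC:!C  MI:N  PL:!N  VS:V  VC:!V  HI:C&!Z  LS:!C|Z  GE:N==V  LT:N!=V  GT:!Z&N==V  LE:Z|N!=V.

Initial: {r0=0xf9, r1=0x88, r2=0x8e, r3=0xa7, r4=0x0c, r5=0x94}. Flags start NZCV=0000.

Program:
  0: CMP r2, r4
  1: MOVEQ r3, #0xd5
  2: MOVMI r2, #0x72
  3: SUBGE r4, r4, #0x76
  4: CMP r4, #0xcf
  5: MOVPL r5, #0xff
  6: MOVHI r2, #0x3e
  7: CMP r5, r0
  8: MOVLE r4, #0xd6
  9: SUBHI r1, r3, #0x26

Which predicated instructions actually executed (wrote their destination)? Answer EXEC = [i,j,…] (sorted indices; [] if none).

EXEC = [2,5,9]

0: ✓ CMP  NZCV=1010
1: · MOVEQ
2: ✓ MOVMI  r2←0x72
3: · SUBGE
4: ✓ CMP  NZCV=0000
5: ✓ MOVPL  r5←0xff
6: · MOVHI
7: ✓ CMP  NZCV=0010
8: · MOVLE
9: ✓ SUBHI  r1←0x81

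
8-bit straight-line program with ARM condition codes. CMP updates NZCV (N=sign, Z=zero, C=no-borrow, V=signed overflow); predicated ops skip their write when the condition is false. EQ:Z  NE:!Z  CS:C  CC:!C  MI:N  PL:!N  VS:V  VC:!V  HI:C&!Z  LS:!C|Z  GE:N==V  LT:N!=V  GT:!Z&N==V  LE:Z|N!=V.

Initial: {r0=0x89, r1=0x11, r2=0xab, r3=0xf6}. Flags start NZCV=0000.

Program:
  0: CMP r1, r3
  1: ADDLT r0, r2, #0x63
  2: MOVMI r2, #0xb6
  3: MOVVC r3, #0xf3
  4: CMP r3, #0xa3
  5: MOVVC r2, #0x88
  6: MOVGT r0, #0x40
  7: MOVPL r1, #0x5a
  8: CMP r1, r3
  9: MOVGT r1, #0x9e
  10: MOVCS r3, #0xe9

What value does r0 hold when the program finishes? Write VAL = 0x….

VAL = 0x40

[0] flags=0000 → (cmp)
[1] flags=0000 LT?F → skip
[2] flags=0000 MI?F → skip
[3] flags=0000 VC?T → r3=0xf3
[4] flags=0010 → (cmp)
[5] flags=0010 VC?T → r2=0x88
[6] flags=0010 GT?T → r0=0x40
[7] flags=0010 PL?T → r1=0x5a
[8] flags=0000 → (cmp)
[9] flags=0000 GT?T → r1=0x9e
[10] flags=0000 CS?F → skip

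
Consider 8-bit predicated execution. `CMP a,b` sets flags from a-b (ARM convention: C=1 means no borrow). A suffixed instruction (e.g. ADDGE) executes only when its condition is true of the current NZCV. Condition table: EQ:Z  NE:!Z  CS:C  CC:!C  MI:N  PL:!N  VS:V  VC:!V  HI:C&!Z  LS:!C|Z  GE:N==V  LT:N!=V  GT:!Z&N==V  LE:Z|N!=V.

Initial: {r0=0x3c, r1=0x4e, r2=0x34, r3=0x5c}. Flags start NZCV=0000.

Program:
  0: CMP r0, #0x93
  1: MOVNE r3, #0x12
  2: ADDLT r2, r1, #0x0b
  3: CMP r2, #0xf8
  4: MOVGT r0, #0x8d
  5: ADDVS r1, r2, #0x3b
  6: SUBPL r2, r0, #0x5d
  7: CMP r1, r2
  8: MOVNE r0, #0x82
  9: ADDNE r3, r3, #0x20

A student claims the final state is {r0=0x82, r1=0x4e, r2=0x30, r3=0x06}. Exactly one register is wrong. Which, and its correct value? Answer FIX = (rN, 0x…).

FIX = (r3, 0x32)

0: ✓ CMP  NZCV=1001
1: ✓ MOVNE  r3←0x12
2: · ADDLT
3: ✓ CMP  NZCV=0000
4: ✓ MOVGT  r0←0x8d
5: · ADDVS
6: ✓ SUBPL  r2←0x30
7: ✓ CMP  NZCV=0010
8: ✓ MOVNE  r0←0x82
9: ✓ ADDNE  r3←0x32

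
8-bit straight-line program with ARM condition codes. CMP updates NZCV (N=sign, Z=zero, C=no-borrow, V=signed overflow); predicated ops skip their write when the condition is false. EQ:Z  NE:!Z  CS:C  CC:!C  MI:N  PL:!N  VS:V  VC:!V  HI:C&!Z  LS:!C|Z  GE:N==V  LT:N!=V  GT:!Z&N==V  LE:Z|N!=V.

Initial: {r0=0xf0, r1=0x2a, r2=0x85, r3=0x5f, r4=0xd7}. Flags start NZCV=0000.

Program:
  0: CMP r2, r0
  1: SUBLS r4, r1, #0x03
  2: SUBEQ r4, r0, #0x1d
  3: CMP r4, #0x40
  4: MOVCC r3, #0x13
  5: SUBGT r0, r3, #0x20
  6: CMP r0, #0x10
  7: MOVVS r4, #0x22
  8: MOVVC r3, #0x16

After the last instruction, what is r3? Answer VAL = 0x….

0: ✓ CMP  NZCV=1000
1: ✓ SUBLS  r4←0x27
2: · SUBEQ
3: ✓ CMP  NZCV=1000
4: ✓ MOVCC  r3←0x13
5: · SUBGT
6: ✓ CMP  NZCV=1010
7: · MOVVS
8: ✓ MOVVC  r3←0x16

VAL = 0x16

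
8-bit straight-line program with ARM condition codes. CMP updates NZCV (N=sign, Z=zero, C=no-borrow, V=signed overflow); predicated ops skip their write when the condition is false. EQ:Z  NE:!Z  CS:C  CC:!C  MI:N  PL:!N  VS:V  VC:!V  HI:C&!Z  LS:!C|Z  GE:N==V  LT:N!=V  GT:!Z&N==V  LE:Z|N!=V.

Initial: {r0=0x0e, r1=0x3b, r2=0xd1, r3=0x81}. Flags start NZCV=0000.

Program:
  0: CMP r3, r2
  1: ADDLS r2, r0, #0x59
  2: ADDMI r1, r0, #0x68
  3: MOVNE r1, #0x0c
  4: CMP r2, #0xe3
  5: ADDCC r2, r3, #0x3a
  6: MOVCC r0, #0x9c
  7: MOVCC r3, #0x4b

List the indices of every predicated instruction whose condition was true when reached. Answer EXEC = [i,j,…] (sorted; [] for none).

[0] flags=1000 → (cmp)
[1] flags=1000 LS?T → r2=0x67
[2] flags=1000 MI?T → r1=0x76
[3] flags=1000 NE?T → r1=0x0c
[4] flags=1001 → (cmp)
[5] flags=1001 CC?T → r2=0xbb
[6] flags=1001 CC?T → r0=0x9c
[7] flags=1001 CC?T → r3=0x4b

EXEC = [1,2,3,5,6,7]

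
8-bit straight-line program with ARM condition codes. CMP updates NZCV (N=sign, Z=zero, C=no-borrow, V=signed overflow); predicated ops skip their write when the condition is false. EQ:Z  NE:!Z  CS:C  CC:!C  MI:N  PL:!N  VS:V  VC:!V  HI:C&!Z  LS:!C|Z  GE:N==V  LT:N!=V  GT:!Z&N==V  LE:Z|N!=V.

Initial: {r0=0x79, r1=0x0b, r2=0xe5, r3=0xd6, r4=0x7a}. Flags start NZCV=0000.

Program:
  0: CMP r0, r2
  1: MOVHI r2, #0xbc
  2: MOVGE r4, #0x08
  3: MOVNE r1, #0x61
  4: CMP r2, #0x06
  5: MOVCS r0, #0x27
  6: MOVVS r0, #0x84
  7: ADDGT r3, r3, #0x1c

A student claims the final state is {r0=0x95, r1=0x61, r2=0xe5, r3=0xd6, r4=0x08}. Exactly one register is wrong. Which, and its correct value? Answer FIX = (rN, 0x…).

FIX = (r0, 0x27)

0: ✓ CMP  NZCV=1001
1: · MOVHI
2: ✓ MOVGE  r4←0x08
3: ✓ MOVNE  r1←0x61
4: ✓ CMP  NZCV=1010
5: ✓ MOVCS  r0←0x27
6: · MOVVS
7: · ADDGT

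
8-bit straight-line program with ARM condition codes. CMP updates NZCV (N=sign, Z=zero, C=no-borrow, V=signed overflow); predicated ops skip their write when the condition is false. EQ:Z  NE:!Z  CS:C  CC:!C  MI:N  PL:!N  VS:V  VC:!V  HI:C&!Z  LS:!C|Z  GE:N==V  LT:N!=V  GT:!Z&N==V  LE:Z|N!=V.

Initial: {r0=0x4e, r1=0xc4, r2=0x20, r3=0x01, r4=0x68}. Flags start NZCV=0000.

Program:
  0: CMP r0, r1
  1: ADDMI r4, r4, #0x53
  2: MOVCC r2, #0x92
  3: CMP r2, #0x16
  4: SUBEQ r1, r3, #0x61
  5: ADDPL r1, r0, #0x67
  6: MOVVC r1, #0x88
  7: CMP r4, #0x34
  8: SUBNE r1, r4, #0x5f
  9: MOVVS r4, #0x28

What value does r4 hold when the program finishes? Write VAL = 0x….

0: ✓ CMP  NZCV=1001
1: ✓ ADDMI  r4←0xbb
2: ✓ MOVCC  r2←0x92
3: ✓ CMP  NZCV=0011
4: · SUBEQ
5: ✓ ADDPL  r1←0xb5
6: · MOVVC
7: ✓ CMP  NZCV=1010
8: ✓ SUBNE  r1←0x5c
9: · MOVVS

VAL = 0xbb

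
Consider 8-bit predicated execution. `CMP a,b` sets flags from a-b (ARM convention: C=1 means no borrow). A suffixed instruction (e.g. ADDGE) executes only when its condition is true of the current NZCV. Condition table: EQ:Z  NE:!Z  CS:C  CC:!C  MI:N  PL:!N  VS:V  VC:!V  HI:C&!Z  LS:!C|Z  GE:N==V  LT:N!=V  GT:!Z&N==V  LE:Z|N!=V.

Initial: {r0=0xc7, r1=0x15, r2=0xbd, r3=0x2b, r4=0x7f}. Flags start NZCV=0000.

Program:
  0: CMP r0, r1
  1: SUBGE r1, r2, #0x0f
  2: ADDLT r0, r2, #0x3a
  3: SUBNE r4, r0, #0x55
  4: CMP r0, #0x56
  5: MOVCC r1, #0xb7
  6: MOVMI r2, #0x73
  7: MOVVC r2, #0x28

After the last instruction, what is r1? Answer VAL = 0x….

0: ✓ CMP  NZCV=1010
1: · SUBGE
2: ✓ ADDLT  r0←0xf7
3: ✓ SUBNE  r4←0xa2
4: ✓ CMP  NZCV=1010
5: · MOVCC
6: ✓ MOVMI  r2←0x73
7: ✓ MOVVC  r2←0x28

VAL = 0x15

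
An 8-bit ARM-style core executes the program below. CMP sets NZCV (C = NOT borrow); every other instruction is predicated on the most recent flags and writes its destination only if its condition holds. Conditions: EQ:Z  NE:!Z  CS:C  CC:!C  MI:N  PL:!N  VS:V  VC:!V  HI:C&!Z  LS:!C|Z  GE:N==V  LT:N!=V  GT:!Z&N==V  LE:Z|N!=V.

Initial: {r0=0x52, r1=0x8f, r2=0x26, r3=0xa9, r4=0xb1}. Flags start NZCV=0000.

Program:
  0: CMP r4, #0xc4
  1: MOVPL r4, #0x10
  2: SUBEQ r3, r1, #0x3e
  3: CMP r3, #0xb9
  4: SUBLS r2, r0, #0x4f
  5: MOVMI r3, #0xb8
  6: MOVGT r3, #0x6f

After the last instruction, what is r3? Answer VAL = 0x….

VAL = 0xb8

[0] flags=1000 → (cmp)
[1] flags=1000 PL?F → skip
[2] flags=1000 EQ?F → skip
[3] flags=1000 → (cmp)
[4] flags=1000 LS?T → r2=0x03
[5] flags=1000 MI?T → r3=0xb8
[6] flags=1000 GT?F → skip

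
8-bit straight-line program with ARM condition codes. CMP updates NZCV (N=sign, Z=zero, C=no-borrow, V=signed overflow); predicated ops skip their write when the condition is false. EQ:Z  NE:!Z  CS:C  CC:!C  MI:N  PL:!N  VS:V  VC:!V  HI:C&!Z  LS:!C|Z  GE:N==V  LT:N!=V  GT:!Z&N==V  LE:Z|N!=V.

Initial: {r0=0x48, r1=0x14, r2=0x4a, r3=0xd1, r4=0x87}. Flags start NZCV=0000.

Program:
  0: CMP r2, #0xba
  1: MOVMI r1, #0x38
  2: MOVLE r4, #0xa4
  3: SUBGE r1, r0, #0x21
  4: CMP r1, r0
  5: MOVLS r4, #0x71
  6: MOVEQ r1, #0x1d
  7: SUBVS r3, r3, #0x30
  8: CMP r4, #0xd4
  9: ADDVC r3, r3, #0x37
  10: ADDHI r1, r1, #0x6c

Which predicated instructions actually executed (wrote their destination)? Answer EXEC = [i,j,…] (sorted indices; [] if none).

0: ✓ CMP  NZCV=1001
1: ✓ MOVMI  r1←0x38
2: · MOVLE
3: ✓ SUBGE  r1←0x27
4: ✓ CMP  NZCV=1000
5: ✓ MOVLS  r4←0x71
6: · MOVEQ
7: · SUBVS
8: ✓ CMP  NZCV=1001
9: · ADDVC
10: · ADDHI

EXEC = [1,3,5]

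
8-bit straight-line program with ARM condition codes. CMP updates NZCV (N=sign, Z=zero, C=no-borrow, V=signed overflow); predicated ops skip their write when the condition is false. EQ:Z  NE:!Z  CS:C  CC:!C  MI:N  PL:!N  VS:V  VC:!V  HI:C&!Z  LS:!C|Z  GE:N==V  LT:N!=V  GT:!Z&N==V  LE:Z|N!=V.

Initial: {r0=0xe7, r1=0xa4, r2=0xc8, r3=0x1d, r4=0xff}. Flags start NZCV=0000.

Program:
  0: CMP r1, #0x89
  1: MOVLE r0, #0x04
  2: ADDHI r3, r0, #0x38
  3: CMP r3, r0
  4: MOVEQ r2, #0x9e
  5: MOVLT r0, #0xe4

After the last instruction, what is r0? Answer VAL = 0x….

[0] flags=0010 → (cmp)
[1] flags=0010 LE?F → skip
[2] flags=0010 HI?T → r3=0x1f
[3] flags=0000 → (cmp)
[4] flags=0000 EQ?F → skip
[5] flags=0000 LT?F → skip

VAL = 0xe7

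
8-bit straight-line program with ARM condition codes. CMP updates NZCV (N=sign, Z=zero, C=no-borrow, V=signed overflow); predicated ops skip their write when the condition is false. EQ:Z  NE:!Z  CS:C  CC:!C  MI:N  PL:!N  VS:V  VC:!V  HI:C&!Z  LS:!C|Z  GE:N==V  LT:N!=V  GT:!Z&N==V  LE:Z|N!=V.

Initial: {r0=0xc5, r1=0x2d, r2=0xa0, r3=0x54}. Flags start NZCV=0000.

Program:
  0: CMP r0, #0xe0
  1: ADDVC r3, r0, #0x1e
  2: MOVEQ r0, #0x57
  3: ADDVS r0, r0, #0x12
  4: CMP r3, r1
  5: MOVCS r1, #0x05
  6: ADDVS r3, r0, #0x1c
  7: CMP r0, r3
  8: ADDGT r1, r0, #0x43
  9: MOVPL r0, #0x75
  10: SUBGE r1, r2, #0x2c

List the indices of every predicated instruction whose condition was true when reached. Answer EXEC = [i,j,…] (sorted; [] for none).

[0] flags=1000 → (cmp)
[1] flags=1000 VC?T → r3=0xe3
[2] flags=1000 EQ?F → skip
[3] flags=1000 VS?F → skip
[4] flags=1010 → (cmp)
[5] flags=1010 CS?T → r1=0x05
[6] flags=1010 VS?F → skip
[7] flags=1000 → (cmp)
[8] flags=1000 GT?F → skip
[9] flags=1000 PL?F → skip
[10] flags=1000 GE?F → skip

EXEC = [1,5]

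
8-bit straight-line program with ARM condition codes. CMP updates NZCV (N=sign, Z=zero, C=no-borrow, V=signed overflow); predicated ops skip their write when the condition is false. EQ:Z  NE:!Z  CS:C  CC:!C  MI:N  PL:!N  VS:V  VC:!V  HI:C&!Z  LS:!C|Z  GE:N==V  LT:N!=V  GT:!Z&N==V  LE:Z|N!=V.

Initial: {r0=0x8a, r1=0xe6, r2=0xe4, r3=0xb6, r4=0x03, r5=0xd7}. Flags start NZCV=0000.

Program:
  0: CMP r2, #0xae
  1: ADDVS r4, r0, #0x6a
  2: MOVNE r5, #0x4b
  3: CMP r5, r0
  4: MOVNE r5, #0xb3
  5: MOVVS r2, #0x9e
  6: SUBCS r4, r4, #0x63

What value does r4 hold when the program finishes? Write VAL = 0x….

VAL = 0x03

0: ✓ CMP  NZCV=0010
1: · ADDVS
2: ✓ MOVNE  r5←0x4b
3: ✓ CMP  NZCV=1001
4: ✓ MOVNE  r5←0xb3
5: ✓ MOVVS  r2←0x9e
6: · SUBCS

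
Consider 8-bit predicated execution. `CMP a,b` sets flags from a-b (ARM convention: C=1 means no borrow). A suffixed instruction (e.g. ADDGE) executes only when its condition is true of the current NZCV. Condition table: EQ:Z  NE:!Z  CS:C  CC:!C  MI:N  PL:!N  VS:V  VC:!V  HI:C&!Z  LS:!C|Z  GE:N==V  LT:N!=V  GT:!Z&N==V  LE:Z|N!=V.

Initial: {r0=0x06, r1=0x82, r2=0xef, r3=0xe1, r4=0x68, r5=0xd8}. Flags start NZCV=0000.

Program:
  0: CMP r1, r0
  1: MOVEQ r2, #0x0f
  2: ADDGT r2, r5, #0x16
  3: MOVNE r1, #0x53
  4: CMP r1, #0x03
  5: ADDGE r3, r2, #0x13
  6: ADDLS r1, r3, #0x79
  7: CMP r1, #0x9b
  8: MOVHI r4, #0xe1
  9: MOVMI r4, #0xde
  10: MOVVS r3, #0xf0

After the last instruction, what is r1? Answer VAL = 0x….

[0] flags=0011 → (cmp)
[1] flags=0011 EQ?F → skip
[2] flags=0011 GT?F → skip
[3] flags=0011 NE?T → r1=0x53
[4] flags=0010 → (cmp)
[5] flags=0010 GE?T → r3=0x02
[6] flags=0010 LS?F → skip
[7] flags=1001 → (cmp)
[8] flags=1001 HI?F → skip
[9] flags=1001 MI?T → r4=0xde
[10] flags=1001 VS?T → r3=0xf0

VAL = 0x53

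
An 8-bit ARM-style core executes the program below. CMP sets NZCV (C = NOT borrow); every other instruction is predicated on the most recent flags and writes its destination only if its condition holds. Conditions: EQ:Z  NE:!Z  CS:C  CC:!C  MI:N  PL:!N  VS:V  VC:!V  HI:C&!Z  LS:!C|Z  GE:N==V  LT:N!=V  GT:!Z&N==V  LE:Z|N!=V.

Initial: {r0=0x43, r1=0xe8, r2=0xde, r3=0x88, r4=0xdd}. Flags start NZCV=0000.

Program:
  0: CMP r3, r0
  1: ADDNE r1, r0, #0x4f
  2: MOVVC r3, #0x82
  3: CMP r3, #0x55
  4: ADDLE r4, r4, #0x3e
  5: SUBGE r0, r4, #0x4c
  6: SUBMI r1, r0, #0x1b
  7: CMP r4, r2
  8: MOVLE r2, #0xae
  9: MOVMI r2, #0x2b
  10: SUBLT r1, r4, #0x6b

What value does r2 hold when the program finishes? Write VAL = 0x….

[0] flags=0011 → (cmp)
[1] flags=0011 NE?T → r1=0x92
[2] flags=0011 VC?F → skip
[3] flags=0011 → (cmp)
[4] flags=0011 LE?T → r4=0x1b
[5] flags=0011 GE?F → skip
[6] flags=0011 MI?F → skip
[7] flags=0000 → (cmp)
[8] flags=0000 LE?F → skip
[9] flags=0000 MI?F → skip
[10] flags=0000 LT?F → skip

VAL = 0xde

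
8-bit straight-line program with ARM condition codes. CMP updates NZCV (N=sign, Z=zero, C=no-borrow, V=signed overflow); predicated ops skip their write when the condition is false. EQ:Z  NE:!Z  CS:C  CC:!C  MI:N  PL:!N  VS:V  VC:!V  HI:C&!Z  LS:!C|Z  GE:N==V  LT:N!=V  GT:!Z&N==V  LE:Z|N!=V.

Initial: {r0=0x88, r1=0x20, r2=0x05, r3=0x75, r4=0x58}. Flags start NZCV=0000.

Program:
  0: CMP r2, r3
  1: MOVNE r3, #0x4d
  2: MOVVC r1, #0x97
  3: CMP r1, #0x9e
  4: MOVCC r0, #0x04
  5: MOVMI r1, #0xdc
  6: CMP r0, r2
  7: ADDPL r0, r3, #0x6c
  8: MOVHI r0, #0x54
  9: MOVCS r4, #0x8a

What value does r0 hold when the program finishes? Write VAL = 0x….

VAL = 0x04

[0] flags=1000 → (cmp)
[1] flags=1000 NE?T → r3=0x4d
[2] flags=1000 VC?T → r1=0x97
[3] flags=1000 → (cmp)
[4] flags=1000 CC?T → r0=0x04
[5] flags=1000 MI?T → r1=0xdc
[6] flags=1000 → (cmp)
[7] flags=1000 PL?F → skip
[8] flags=1000 HI?F → skip
[9] flags=1000 CS?F → skip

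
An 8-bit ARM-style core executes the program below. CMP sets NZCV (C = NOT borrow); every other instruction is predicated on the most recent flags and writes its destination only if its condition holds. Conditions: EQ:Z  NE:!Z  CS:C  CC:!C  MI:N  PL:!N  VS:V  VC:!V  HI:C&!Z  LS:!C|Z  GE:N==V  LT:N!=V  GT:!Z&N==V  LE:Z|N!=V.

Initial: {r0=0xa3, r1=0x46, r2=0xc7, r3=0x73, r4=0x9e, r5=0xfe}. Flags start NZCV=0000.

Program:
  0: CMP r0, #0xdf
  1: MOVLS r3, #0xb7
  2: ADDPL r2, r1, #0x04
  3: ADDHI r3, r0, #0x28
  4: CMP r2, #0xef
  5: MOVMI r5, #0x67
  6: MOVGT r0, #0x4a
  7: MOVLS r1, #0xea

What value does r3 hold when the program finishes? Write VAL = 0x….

[0] flags=1000 → (cmp)
[1] flags=1000 LS?T → r3=0xb7
[2] flags=1000 PL?F → skip
[3] flags=1000 HI?F → skip
[4] flags=1000 → (cmp)
[5] flags=1000 MI?T → r5=0x67
[6] flags=1000 GT?F → skip
[7] flags=1000 LS?T → r1=0xea

VAL = 0xb7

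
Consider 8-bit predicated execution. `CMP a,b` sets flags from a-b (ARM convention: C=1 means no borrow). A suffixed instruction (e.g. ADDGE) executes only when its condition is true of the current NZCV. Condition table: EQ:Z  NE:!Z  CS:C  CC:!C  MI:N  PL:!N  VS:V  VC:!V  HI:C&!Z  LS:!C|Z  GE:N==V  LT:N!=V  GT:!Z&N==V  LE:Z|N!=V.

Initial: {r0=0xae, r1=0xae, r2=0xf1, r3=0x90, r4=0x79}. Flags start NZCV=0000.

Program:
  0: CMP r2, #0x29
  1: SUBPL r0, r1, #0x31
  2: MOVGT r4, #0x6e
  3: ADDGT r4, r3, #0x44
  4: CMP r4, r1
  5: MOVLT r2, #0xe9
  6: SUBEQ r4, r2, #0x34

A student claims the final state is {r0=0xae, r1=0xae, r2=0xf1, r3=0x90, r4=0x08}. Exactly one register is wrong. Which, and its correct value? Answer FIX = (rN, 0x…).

[0] flags=1010 → (cmp)
[1] flags=1010 PL?F → skip
[2] flags=1010 GT?F → skip
[3] flags=1010 GT?F → skip
[4] flags=1001 → (cmp)
[5] flags=1001 LT?F → skip
[6] flags=1001 EQ?F → skip

FIX = (r4, 0x79)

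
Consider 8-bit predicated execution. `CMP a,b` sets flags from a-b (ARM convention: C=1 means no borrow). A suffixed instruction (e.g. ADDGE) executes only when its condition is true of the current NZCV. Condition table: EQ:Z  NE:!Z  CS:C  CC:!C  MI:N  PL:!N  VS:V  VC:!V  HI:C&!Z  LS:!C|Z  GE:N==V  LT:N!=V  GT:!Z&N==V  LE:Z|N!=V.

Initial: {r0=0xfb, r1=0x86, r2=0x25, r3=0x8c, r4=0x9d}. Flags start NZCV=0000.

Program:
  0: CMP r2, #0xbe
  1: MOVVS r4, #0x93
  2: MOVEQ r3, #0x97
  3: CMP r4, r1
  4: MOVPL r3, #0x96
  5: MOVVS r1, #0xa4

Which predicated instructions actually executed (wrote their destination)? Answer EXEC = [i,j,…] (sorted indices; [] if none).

EXEC = [4]

0: ✓ CMP  NZCV=0000
1: · MOVVS
2: · MOVEQ
3: ✓ CMP  NZCV=0010
4: ✓ MOVPL  r3←0x96
5: · MOVVS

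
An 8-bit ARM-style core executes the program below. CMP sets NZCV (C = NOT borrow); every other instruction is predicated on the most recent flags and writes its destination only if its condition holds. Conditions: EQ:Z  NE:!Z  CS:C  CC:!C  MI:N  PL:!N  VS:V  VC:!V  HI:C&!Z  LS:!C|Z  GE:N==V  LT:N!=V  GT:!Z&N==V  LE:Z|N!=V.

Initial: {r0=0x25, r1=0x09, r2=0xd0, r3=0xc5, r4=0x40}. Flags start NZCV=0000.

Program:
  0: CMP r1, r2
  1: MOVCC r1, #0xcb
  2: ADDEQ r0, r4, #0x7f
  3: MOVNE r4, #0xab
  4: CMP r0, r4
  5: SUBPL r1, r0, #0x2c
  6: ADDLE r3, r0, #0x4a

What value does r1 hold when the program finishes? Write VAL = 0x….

VAL = 0xf9

0: ✓ CMP  NZCV=0000
1: ✓ MOVCC  r1←0xcb
2: · ADDEQ
3: ✓ MOVNE  r4←0xab
4: ✓ CMP  NZCV=0000
5: ✓ SUBPL  r1←0xf9
6: · ADDLE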